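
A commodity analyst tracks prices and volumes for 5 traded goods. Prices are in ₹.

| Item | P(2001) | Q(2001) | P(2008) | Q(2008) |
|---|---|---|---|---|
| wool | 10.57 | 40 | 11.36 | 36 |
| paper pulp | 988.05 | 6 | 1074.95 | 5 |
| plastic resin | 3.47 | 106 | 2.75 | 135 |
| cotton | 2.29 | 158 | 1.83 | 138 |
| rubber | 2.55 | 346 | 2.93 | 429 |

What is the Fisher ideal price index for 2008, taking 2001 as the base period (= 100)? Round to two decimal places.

106.59

Laspeyres component (base-period weights):
ΣP(2008)Q(2001) = 11.36×40 + 1074.95×6 + 2.75×106 + 1.83×158 + 2.93×346 = 454.4 + 6449.7 + 291.5 + 289.14 + 1013.78 = 8498.52
ΣP(2001)Q(2001) = 10.57×40 + 988.05×6 + 3.47×106 + 2.29×158 + 2.55×346 = 422.8 + 5928.3 + 367.82 + 361.82 + 882.3 = 7963.04
L = 8498.52 / 7963.04 × 100 = 106.7246
Paasche component (current-period weights):
ΣP(2008)Q(2008) = 11.36×36 + 1074.95×5 + 2.75×135 + 1.83×138 + 2.93×429 = 408.96 + 5374.75 + 371.25 + 252.54 + 1256.97 = 7664.47
ΣP(2001)Q(2008) = 10.57×36 + 988.05×5 + 3.47×135 + 2.29×138 + 2.55×429 = 380.52 + 4940.25 + 468.45 + 316.02 + 1093.95 = 7199.19
P = 7664.47 / 7199.19 × 100 = 106.4629
Fisher = √(L × P) = √(106.7246 × 106.4629) = 106.5937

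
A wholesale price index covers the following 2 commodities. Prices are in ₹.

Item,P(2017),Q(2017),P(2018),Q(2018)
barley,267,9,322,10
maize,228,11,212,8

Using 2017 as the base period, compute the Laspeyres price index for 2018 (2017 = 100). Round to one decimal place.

106.5

Laspeyres price index uses base-period quantities as weights.
ΣP(2018)·Q(2017) = 322×9 + 212×11 = 2898 + 2332 = 5230
ΣP(2017)·Q(2017) = 267×9 + 228×11 = 2403 + 2508 = 4911
Index = 5230 / 4911 × 100 = 106.4956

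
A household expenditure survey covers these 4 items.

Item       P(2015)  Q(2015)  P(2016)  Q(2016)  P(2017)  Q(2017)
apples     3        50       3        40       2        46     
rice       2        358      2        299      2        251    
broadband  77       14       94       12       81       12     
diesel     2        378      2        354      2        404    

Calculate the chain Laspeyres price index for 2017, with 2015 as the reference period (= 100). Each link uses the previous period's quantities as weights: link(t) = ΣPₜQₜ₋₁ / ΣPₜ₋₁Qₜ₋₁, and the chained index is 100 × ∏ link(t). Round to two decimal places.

100.46

Link 2015→2016:
ΣP(2016)Q(2015) = 3×50 + 2×358 + 94×14 + 2×378 = 150 + 716 + 1316 + 756 = 2938
ΣP(2015)Q(2015) = 3×50 + 2×358 + 77×14 + 2×378 = 150 + 716 + 1078 + 756 = 2700
link = 2938/2700 = 1.088148
Link 2016→2017:
ΣP(2017)Q(2016) = 2×40 + 2×299 + 81×12 + 2×354 = 80 + 598 + 972 + 708 = 2358
ΣP(2016)Q(2016) = 3×40 + 2×299 + 94×12 + 2×354 = 120 + 598 + 1128 + 708 = 2554
link = 2358/2554 = 0.923258
Chained index = 100 × 1.088148 × 0.923258 = 100.4641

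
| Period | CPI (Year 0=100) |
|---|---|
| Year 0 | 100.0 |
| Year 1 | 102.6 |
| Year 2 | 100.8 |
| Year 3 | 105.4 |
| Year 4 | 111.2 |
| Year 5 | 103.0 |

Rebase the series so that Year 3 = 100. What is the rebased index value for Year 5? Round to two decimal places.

97.72

Rebased(Year 5) = 103.0 / 105.4 × 100 = 97.7230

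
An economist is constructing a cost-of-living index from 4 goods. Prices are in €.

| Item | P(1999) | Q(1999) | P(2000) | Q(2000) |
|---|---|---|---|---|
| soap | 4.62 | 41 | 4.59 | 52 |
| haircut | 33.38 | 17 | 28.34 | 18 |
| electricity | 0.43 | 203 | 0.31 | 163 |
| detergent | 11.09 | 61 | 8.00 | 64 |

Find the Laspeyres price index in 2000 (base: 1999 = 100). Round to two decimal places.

Laspeyres price index uses base-period quantities as weights.
ΣP(2000)·Q(1999) = 4.59×41 + 28.34×17 + 0.31×203 + 8.00×61 = 188.19 + 481.78 + 62.93 + 488 = 1220.9
ΣP(1999)·Q(1999) = 4.62×41 + 33.38×17 + 0.43×203 + 11.09×61 = 189.42 + 567.46 + 87.29 + 676.49 = 1520.66
Index = 1220.9 / 1520.66 × 100 = 80.2875

80.29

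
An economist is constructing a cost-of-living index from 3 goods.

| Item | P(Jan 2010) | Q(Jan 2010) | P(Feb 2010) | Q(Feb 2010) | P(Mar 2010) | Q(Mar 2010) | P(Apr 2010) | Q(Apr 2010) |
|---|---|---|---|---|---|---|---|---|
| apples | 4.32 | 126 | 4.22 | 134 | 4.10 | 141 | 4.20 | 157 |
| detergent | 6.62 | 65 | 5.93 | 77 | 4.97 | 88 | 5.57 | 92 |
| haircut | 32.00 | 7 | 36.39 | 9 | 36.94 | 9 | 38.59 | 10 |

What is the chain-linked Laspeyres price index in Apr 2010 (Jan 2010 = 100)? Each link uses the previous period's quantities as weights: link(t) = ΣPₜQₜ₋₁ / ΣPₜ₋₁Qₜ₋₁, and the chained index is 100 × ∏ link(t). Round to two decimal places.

97.17

Link Jan 2010→Feb 2010:
ΣP(Feb 2010)Q(Jan 2010) = 4.22×126 + 5.93×65 + 36.39×7 = 531.72 + 385.45 + 254.73 = 1171.9
ΣP(Jan 2010)Q(Jan 2010) = 4.32×126 + 6.62×65 + 32.00×7 = 544.32 + 430.3 + 224 = 1198.62
link = 1171.9/1198.62 = 0.977708
Link Feb 2010→Mar 2010:
ΣP(Mar 2010)Q(Feb 2010) = 4.10×134 + 4.97×77 + 36.94×9 = 549.4 + 382.69 + 332.46 = 1264.55
ΣP(Feb 2010)Q(Feb 2010) = 4.22×134 + 5.93×77 + 36.39×9 = 565.48 + 456.61 + 327.51 = 1349.6
link = 1264.55/1349.6 = 0.936981
Link Mar 2010→Apr 2010:
ΣP(Apr 2010)Q(Mar 2010) = 4.20×141 + 5.57×88 + 38.59×9 = 592.2 + 490.16 + 347.31 = 1429.67
ΣP(Mar 2010)Q(Mar 2010) = 4.10×141 + 4.97×88 + 36.94×9 = 578.1 + 437.36 + 332.46 = 1347.92
link = 1429.67/1347.92 = 1.060649
Chained index = 100 × 0.977708 × 0.936981 × 1.060649 = 97.1654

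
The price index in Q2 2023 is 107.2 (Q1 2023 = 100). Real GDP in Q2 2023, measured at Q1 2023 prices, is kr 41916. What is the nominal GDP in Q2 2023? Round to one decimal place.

Nominal = Real × (Index/100) = 41916 × (107.2/100)
        = 41916 × 1.072 = 44933.9520

44934.0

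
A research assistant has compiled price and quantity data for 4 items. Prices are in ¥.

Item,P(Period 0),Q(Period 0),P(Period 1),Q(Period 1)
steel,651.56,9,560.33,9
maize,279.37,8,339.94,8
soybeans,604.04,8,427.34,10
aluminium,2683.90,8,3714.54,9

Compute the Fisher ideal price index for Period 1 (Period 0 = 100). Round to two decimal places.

Laspeyres component (base-period weights):
ΣP(Period 1)Q(Period 0) = 560.33×9 + 339.94×8 + 427.34×8 + 3714.54×8 = 5042.97 + 2719.52 + 3418.72 + 29716.32 = 40897.53
ΣP(Period 0)Q(Period 0) = 651.56×9 + 279.37×8 + 604.04×8 + 2683.90×8 = 5864.04 + 2234.96 + 4832.32 + 21471.2 = 34402.52
L = 40897.53 / 34402.52 × 100 = 118.8795
Paasche component (current-period weights):
ΣP(Period 1)Q(Period 1) = 560.33×9 + 339.94×8 + 427.34×10 + 3714.54×9 = 5042.97 + 2719.52 + 4273.4 + 33430.86 = 45466.75
ΣP(Period 0)Q(Period 1) = 651.56×9 + 279.37×8 + 604.04×10 + 2683.90×9 = 5864.04 + 2234.96 + 6040.4 + 24155.1 = 38294.5
P = 45466.75 / 38294.5 × 100 = 118.7292
Fisher = √(L × P) = √(118.8795 × 118.7292) = 118.8043

118.80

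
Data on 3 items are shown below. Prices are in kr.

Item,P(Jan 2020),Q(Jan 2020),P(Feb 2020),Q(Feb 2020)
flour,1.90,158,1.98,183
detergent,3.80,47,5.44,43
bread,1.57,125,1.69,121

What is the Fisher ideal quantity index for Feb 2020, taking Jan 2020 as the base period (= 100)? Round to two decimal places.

103.27

Laspeyres component (base-period weights):
ΣP(Jan 2020)Q(Feb 2020) = 1.90×183 + 3.80×43 + 1.57×121 = 347.7 + 163.4 + 189.97 = 701.07
ΣP(Jan 2020)Q(Jan 2020) = 1.90×158 + 3.80×47 + 1.57×125 = 300.2 + 178.6 + 196.25 = 675.05
L = 701.07 / 675.05 × 100 = 103.8545
Paasche component (current-period weights):
ΣP(Feb 2020)Q(Feb 2020) = 1.98×183 + 5.44×43 + 1.69×121 = 362.34 + 233.92 + 204.49 = 800.75
ΣP(Feb 2020)Q(Jan 2020) = 1.98×158 + 5.44×47 + 1.69×125 = 312.84 + 255.68 + 211.25 = 779.77
P = 800.75 / 779.77 × 100 = 102.6905
Fisher = √(L × P) = √(103.8545 × 102.6905) = 103.2709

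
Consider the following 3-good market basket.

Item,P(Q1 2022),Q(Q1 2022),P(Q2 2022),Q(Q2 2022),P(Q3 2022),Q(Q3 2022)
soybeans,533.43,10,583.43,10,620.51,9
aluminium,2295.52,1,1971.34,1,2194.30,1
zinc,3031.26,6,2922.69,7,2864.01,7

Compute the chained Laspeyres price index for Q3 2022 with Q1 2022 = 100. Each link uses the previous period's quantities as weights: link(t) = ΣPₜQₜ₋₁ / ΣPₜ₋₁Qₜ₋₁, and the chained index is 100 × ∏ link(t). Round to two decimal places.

98.79

Link Q1 2022→Q2 2022:
ΣP(Q2 2022)Q(Q1 2022) = 583.43×10 + 1971.34×1 + 2922.69×6 = 5834.3 + 1971.34 + 17536.14 = 25341.78
ΣP(Q1 2022)Q(Q1 2022) = 533.43×10 + 2295.52×1 + 3031.26×6 = 5334.3 + 2295.52 + 18187.56 = 25817.38
link = 25341.78/25817.38 = 0.981578
Link Q2 2022→Q3 2022:
ΣP(Q3 2022)Q(Q2 2022) = 620.51×10 + 2194.30×1 + 2864.01×7 = 6205.1 + 2194.3 + 20048.07 = 28447.47
ΣP(Q2 2022)Q(Q2 2022) = 583.43×10 + 1971.34×1 + 2922.69×7 = 5834.3 + 1971.34 + 20458.83 = 28264.47
link = 28447.47/28264.47 = 1.006475
Chained index = 100 × 0.981578 × 1.006475 = 98.7934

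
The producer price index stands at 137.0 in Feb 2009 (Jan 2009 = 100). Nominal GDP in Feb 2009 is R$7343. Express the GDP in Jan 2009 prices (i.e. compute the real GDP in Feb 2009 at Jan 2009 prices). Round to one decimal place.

5359.9

Real = Nominal ÷ (Index/100) = 7343 ÷ (137.0/100)
     = 7343 ÷ 1.370 = 5359.8540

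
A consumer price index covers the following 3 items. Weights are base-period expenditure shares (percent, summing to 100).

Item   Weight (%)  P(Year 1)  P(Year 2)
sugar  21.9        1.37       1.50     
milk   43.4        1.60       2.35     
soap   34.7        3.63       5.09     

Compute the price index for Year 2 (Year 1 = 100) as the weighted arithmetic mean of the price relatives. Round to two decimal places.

sugar: 21.9 × (1.50/1.37) = 21.9 × 1.094891 = 23.9781
milk: 43.4 × (2.35/1.60) = 43.4 × 1.468750 = 63.7437
soap: 34.7 × (5.09/3.63) = 34.7 × 1.402204 = 48.6565
Index = Σ wᵢ·(p₁ᵢ/p₀ᵢ) = 23.9781 + 63.7437 + 48.6565 = 136.3783

136.38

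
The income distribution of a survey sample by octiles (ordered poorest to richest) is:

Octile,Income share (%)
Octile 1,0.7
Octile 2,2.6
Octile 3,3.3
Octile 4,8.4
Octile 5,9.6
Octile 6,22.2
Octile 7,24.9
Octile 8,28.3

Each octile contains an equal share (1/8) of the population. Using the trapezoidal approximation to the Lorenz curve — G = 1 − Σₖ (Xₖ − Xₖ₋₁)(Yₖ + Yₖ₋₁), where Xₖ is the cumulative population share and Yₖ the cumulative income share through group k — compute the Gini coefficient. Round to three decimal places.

0.453

Cumulative income shares Yₖ: 0.0070, 0.0330, 0.0660, 0.1500, 0.2460, 0.4680, 0.7170, 1.0000
Σ (Xₖ−Xₖ₋₁)(Yₖ+Yₖ₋₁) = (1/8)(0.0070+0.0000) + (1/8)(0.0330+0.0070) + (1/8)(0.0660+0.0330) + (1/8)(0.1500+0.0660) + (1/8)(0.2460+0.1500) + (1/8)(0.4680+0.2460) + (1/8)(0.7170+0.4680) + (1/8)(1.0000+0.7170)
  = 0.0009 + 0.0050 + 0.0124 + 0.0270 + 0.0495 + 0.0893 + 0.1481 + 0.2146 = 0.5468
G = 1 − 0.5468 = 0.4532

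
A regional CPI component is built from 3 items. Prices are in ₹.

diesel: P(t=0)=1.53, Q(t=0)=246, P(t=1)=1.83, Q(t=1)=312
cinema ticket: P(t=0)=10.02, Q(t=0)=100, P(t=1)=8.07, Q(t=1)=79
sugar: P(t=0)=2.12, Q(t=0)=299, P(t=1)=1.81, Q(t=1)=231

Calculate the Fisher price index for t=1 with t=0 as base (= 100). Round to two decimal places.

Laspeyres component (base-period weights):
ΣP(t=1)Q(t=0) = 1.83×246 + 8.07×100 + 1.81×299 = 450.18 + 807 + 541.19 = 1798.37
ΣP(t=0)Q(t=0) = 1.53×246 + 10.02×100 + 2.12×299 = 376.38 + 1002 + 633.88 = 2012.26
L = 1798.37 / 2012.26 × 100 = 89.3707
Paasche component (current-period weights):
ΣP(t=1)Q(t=1) = 1.83×312 + 8.07×79 + 1.81×231 = 570.96 + 637.53 + 418.11 = 1626.6
ΣP(t=0)Q(t=1) = 1.53×312 + 10.02×79 + 2.12×231 = 477.36 + 791.58 + 489.72 = 1758.66
P = 1626.6 / 1758.66 × 100 = 92.4909
Fisher = √(L × P) = √(89.3707 × 92.4909) = 90.9174

90.92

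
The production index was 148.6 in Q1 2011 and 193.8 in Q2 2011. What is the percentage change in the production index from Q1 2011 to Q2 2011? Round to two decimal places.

30.42%

Change = (193.8 − 148.6) / 148.6 × 100
       = 45.2 / 148.6 × 100 = 30.4172%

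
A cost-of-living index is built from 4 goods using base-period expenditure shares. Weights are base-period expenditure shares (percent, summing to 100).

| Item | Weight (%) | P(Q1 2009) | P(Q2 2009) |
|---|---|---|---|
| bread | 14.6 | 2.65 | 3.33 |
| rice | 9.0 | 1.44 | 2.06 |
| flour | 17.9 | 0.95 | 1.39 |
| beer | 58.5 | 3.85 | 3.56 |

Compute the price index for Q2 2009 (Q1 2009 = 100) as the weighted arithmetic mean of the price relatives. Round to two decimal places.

bread: 14.6 × (3.33/2.65) = 14.6 × 1.256604 = 18.3464
rice: 9.0 × (2.06/1.44) = 9.0 × 1.430556 = 12.8750
flour: 17.9 × (1.39/0.95) = 17.9 × 1.463158 = 26.1905
beer: 58.5 × (3.56/3.85) = 58.5 × 0.924675 = 54.0935
Index = Σ wᵢ·(p₁ᵢ/p₀ᵢ) = 18.3464 + 12.8750 + 26.1905 + 54.0935 = 111.5054

111.51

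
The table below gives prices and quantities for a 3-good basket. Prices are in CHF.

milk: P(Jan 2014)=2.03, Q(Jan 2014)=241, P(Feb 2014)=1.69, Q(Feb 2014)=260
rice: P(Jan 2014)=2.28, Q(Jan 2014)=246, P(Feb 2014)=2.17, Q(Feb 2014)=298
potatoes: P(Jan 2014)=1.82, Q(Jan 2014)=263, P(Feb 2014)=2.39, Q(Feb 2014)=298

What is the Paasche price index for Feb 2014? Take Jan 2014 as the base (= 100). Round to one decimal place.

Paasche price index uses current-period quantities as weights.
ΣP(Feb 2014)·Q(Feb 2014) = 1.69×260 + 2.17×298 + 2.39×298 = 439.4 + 646.66 + 712.22 = 1798.28
ΣP(Jan 2014)·Q(Feb 2014) = 2.03×260 + 2.28×298 + 1.82×298 = 527.8 + 679.44 + 542.36 = 1749.6
Index = 1798.28 / 1749.6 × 100 = 102.7824

102.8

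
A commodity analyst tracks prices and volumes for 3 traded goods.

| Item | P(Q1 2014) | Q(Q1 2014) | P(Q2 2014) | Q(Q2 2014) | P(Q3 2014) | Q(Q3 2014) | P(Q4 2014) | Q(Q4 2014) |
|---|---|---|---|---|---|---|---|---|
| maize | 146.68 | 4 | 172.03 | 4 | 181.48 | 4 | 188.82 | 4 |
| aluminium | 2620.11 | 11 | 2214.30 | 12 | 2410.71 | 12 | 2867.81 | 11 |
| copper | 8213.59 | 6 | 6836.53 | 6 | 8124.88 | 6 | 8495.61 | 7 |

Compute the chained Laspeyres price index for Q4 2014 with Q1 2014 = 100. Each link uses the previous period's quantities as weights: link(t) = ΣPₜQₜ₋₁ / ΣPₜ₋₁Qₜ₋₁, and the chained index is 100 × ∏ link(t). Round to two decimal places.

Link Q1 2014→Q2 2014:
ΣP(Q2 2014)Q(Q1 2014) = 172.03×4 + 2214.30×11 + 6836.53×6 = 688.12 + 24357.3 + 41019.18 = 66064.6
ΣP(Q1 2014)Q(Q1 2014) = 146.68×4 + 2620.11×11 + 8213.59×6 = 586.72 + 28821.21 + 49281.54 = 78689.47
link = 66064.6/78689.47 = 0.839561
Link Q2 2014→Q3 2014:
ΣP(Q3 2014)Q(Q2 2014) = 181.48×4 + 2410.71×12 + 8124.88×6 = 725.92 + 28928.52 + 48749.28 = 78403.72
ΣP(Q2 2014)Q(Q2 2014) = 172.03×4 + 2214.30×12 + 6836.53×6 = 688.12 + 26571.6 + 41019.18 = 68278.9
link = 78403.72/68278.9 = 1.148286
Link Q3 2014→Q4 2014:
ΣP(Q4 2014)Q(Q3 2014) = 188.82×4 + 2867.81×12 + 8495.61×6 = 755.28 + 34413.72 + 50973.66 = 86142.66
ΣP(Q3 2014)Q(Q3 2014) = 181.48×4 + 2410.71×12 + 8124.88×6 = 725.92 + 28928.52 + 48749.28 = 78403.72
link = 86142.66/78403.72 = 1.098706
Chained index = 100 × 0.839561 × 1.148286 × 1.098706 = 105.9215

105.92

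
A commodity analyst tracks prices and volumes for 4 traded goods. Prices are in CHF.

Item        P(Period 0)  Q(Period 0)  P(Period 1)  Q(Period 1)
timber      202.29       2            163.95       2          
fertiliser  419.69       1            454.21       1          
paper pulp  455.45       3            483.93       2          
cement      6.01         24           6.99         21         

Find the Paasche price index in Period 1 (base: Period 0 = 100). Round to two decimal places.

101.90

Paasche price index uses current-period quantities as weights.
ΣP(Period 1)·Q(Period 1) = 163.95×2 + 454.21×1 + 483.93×2 + 6.99×21 = 327.9 + 454.21 + 967.86 + 146.79 = 1896.76
ΣP(Period 0)·Q(Period 1) = 202.29×2 + 419.69×1 + 455.45×2 + 6.01×21 = 404.58 + 419.69 + 910.9 + 126.21 = 1861.38
Index = 1896.76 / 1861.38 × 100 = 101.9007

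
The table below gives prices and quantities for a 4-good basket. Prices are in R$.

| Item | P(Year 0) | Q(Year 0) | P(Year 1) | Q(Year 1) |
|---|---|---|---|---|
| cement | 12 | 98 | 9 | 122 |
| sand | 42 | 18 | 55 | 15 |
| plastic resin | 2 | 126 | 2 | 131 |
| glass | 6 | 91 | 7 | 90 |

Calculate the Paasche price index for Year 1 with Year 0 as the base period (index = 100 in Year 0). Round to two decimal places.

97.20

Paasche price index uses current-period quantities as weights.
ΣP(Year 1)·Q(Year 1) = 9×122 + 55×15 + 2×131 + 7×90 = 1098 + 825 + 262 + 630 = 2815
ΣP(Year 0)·Q(Year 1) = 12×122 + 42×15 + 2×131 + 6×90 = 1464 + 630 + 262 + 540 = 2896
Index = 2815 / 2896 × 100 = 97.2030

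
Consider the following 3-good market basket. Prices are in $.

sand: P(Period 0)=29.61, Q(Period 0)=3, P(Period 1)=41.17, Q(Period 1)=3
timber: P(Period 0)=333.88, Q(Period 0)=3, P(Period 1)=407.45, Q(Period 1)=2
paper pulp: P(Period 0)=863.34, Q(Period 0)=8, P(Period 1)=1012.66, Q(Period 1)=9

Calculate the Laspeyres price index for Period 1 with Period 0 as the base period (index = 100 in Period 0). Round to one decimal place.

118.1

Laspeyres price index uses base-period quantities as weights.
ΣP(Period 1)·Q(Period 0) = 41.17×3 + 407.45×3 + 1012.66×8 = 123.51 + 1222.35 + 8101.28 = 9447.14
ΣP(Period 0)·Q(Period 0) = 29.61×3 + 333.88×3 + 863.34×8 = 88.83 + 1001.64 + 6906.72 = 7997.19
Index = 9447.14 / 7997.19 × 100 = 118.1307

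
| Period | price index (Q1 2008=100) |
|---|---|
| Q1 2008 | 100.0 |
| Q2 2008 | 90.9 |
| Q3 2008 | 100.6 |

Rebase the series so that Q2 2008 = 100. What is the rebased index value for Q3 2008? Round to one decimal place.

Rebased(Q3 2008) = 100.6 / 90.9 × 100 = 110.6711

110.7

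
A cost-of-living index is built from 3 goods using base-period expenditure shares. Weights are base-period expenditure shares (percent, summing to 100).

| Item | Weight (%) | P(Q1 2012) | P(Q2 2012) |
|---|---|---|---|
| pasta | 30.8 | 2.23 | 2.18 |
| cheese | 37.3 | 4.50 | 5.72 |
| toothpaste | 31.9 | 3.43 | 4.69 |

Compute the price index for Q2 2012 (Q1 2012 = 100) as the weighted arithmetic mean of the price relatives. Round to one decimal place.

pasta: 30.8 × (2.18/2.23) = 30.8 × 0.977578 = 30.1094
cheese: 37.3 × (5.72/4.50) = 37.3 × 1.271111 = 47.4124
toothpaste: 31.9 × (4.69/3.43) = 31.9 × 1.367347 = 43.6184
Index = Σ wᵢ·(p₁ᵢ/p₀ᵢ) = 30.1094 + 47.4124 + 43.6184 = 121.1402

121.1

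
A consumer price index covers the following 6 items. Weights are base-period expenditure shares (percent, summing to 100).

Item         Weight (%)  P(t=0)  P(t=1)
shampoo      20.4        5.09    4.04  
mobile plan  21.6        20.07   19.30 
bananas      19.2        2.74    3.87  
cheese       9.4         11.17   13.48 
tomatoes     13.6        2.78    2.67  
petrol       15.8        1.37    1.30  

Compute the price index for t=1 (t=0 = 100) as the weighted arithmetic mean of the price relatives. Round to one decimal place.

103.5

shampoo: 20.4 × (4.04/5.09) = 20.4 × 0.793713 = 16.1917
mobile plan: 21.6 × (19.30/20.07) = 21.6 × 0.961634 = 20.7713
bananas: 19.2 × (3.87/2.74) = 19.2 × 1.412409 = 27.1182
cheese: 9.4 × (13.48/11.17) = 9.4 × 1.206804 = 11.3440
tomatoes: 13.6 × (2.67/2.78) = 13.6 × 0.960432 = 13.0619
petrol: 15.8 × (1.30/1.37) = 15.8 × 0.948905 = 14.9927
Index = Σ wᵢ·(p₁ᵢ/p₀ᵢ) = 16.1917 + 20.7713 + 27.1182 + 11.3440 + 13.0619 + 14.9927 = 103.4798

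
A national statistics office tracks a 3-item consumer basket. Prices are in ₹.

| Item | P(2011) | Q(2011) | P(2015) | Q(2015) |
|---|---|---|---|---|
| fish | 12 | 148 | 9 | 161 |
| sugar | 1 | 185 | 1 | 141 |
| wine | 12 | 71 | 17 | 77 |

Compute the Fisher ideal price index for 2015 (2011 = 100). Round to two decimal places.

96.78

Laspeyres component (base-period weights):
ΣP(2015)Q(2011) = 9×148 + 1×185 + 17×71 = 1332 + 185 + 1207 = 2724
ΣP(2011)Q(2011) = 12×148 + 1×185 + 12×71 = 1776 + 185 + 852 = 2813
L = 2724 / 2813 × 100 = 96.8361
Paasche component (current-period weights):
ΣP(2015)Q(2015) = 9×161 + 1×141 + 17×77 = 1449 + 141 + 1309 = 2899
ΣP(2011)Q(2015) = 12×161 + 1×141 + 12×77 = 1932 + 141 + 924 = 2997
P = 2899 / 2997 × 100 = 96.7301
Fisher = √(L × P) = √(96.8361 × 96.7301) = 96.7831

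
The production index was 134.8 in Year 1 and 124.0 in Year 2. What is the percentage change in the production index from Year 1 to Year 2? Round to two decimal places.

-8.01%

Change = (124.0 − 134.8) / 134.8 × 100
       = -10.8 / 134.8 × 100 = -8.0119%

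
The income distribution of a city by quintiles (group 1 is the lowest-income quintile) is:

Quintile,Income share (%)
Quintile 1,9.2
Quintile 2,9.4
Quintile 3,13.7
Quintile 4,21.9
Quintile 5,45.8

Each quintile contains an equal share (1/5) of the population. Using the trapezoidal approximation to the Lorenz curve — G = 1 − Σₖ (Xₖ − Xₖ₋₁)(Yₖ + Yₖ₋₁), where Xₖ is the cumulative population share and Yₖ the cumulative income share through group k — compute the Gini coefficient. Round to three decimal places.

0.343

Cumulative income shares Yₖ: 0.0920, 0.1860, 0.3230, 0.5420, 1.0000
Σ (Xₖ−Xₖ₋₁)(Yₖ+Yₖ₋₁) = (1/5)(0.0920+0.0000) + (1/5)(0.1860+0.0920) + (1/5)(0.3230+0.1860) + (1/5)(0.5420+0.3230) + (1/5)(1.0000+0.5420)
  = 0.0184 + 0.0556 + 0.1018 + 0.1730 + 0.3084 = 0.6572
G = 1 − 0.6572 = 0.3428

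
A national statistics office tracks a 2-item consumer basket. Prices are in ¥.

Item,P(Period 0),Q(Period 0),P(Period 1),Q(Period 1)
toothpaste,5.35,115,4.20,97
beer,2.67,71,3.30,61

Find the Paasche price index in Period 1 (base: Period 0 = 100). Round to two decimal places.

Paasche price index uses current-period quantities as weights.
ΣP(Period 1)·Q(Period 1) = 4.20×97 + 3.30×61 = 407.4 + 201.3 = 608.7
ΣP(Period 0)·Q(Period 1) = 5.35×97 + 2.67×61 = 518.95 + 162.87 = 681.82
Index = 608.7 / 681.82 × 100 = 89.2758

89.28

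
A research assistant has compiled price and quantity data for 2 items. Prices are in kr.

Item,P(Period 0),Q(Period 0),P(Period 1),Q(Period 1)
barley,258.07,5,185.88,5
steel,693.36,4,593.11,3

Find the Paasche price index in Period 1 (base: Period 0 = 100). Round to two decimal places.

Paasche price index uses current-period quantities as weights.
ΣP(Period 1)·Q(Period 1) = 185.88×5 + 593.11×3 = 929.4 + 1779.33 = 2708.73
ΣP(Period 0)·Q(Period 1) = 258.07×5 + 693.36×3 = 1290.35 + 2080.08 = 3370.43
Index = 2708.73 / 3370.43 × 100 = 80.3675

80.37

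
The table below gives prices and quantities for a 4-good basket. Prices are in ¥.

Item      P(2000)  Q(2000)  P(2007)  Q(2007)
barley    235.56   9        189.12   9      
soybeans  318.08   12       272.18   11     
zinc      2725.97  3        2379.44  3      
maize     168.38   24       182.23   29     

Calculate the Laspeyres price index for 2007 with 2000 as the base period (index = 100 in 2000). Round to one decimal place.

Laspeyres price index uses base-period quantities as weights.
ΣP(2007)·Q(2000) = 189.12×9 + 272.18×12 + 2379.44×3 + 182.23×24 = 1702.08 + 3266.16 + 7138.32 + 4373.52 = 16480.08
ΣP(2000)·Q(2000) = 235.56×9 + 318.08×12 + 2725.97×3 + 168.38×24 = 2120.04 + 3816.96 + 8177.91 + 4041.12 = 18156.03
Index = 16480.08 / 18156.03 × 100 = 90.7692

90.8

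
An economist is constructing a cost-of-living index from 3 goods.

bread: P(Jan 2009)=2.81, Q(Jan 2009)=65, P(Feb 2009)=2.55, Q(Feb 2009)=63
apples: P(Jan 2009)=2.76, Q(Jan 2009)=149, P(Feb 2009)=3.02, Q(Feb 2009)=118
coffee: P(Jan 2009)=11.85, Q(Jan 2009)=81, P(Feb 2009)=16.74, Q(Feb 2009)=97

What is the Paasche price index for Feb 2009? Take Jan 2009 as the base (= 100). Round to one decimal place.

129.6

Paasche price index uses current-period quantities as weights.
ΣP(Feb 2009)·Q(Feb 2009) = 2.55×63 + 3.02×118 + 16.74×97 = 160.65 + 356.36 + 1623.78 = 2140.79
ΣP(Jan 2009)·Q(Feb 2009) = 2.81×63 + 2.76×118 + 11.85×97 = 177.03 + 325.68 + 1149.45 = 1652.16
Index = 2140.79 / 1652.16 × 100 = 129.5752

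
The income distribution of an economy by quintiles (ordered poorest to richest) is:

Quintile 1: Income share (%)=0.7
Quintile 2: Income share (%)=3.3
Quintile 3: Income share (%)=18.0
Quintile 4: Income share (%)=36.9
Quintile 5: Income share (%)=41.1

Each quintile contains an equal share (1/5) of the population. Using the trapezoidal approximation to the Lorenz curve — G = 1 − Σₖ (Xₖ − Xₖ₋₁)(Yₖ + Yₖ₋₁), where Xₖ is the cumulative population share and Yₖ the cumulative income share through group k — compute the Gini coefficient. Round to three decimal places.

Cumulative income shares Yₖ: 0.0070, 0.0400, 0.2200, 0.5890, 1.0000
Σ (Xₖ−Xₖ₋₁)(Yₖ+Yₖ₋₁) = (1/5)(0.0070+0.0000) + (1/5)(0.0400+0.0070) + (1/5)(0.2200+0.0400) + (1/5)(0.5890+0.2200) + (1/5)(1.0000+0.5890)
  = 0.0014 + 0.0094 + 0.0520 + 0.1618 + 0.3178 = 0.5424
G = 1 − 0.5424 = 0.4576

0.458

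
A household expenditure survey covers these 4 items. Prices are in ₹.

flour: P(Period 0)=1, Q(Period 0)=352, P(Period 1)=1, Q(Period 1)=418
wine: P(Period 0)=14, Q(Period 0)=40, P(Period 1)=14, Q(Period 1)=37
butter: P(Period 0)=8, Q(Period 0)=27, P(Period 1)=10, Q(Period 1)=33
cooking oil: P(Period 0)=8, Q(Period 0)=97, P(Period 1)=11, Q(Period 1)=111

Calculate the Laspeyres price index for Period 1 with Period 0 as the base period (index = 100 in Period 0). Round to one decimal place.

118.1

Laspeyres price index uses base-period quantities as weights.
ΣP(Period 1)·Q(Period 0) = 1×352 + 14×40 + 10×27 + 11×97 = 352 + 560 + 270 + 1067 = 2249
ΣP(Period 0)·Q(Period 0) = 1×352 + 14×40 + 8×27 + 8×97 = 352 + 560 + 216 + 776 = 1904
Index = 2249 / 1904 × 100 = 118.1197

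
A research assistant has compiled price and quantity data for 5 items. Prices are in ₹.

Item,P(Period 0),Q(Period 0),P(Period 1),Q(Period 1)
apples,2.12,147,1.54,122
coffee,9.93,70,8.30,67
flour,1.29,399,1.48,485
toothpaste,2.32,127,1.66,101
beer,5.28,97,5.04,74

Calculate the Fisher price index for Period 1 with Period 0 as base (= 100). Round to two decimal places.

Laspeyres component (base-period weights):
ΣP(Period 1)Q(Period 0) = 1.54×147 + 8.30×70 + 1.48×399 + 1.66×127 + 5.04×97 = 226.38 + 581 + 590.52 + 210.82 + 488.88 = 2097.6
ΣP(Period 0)Q(Period 0) = 2.12×147 + 9.93×70 + 1.29×399 + 2.32×127 + 5.28×97 = 311.64 + 695.1 + 514.71 + 294.64 + 512.16 = 2328.25
L = 2097.6 / 2328.25 × 100 = 90.0934
Paasche component (current-period weights):
ΣP(Period 1)Q(Period 1) = 1.54×122 + 8.30×67 + 1.48×485 + 1.66×101 + 5.04×74 = 187.88 + 556.1 + 717.8 + 167.66 + 372.96 = 2002.4
ΣP(Period 0)Q(Period 1) = 2.12×122 + 9.93×67 + 1.29×485 + 2.32×101 + 5.28×74 = 258.64 + 665.31 + 625.65 + 234.32 + 390.72 = 2174.64
P = 2002.4 / 2174.64 × 100 = 92.0796
Fisher = √(L × P) = √(90.0934 × 92.0796) = 91.0811

91.08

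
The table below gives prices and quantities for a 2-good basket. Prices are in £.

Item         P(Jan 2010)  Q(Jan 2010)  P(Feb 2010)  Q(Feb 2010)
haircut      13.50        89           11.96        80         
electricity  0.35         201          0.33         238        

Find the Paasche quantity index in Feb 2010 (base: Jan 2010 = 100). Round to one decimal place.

Paasche quantity index uses current-period prices as weights.
ΣP(Feb 2010)·Q(Feb 2010) = 11.96×80 + 0.33×238 = 956.8 + 78.54 = 1035.34
ΣP(Feb 2010)·Q(Jan 2010) = 11.96×89 + 0.33×201 = 1064.44 + 66.33 = 1130.77
Index = 1035.34 / 1130.77 × 100 = 91.5606

91.6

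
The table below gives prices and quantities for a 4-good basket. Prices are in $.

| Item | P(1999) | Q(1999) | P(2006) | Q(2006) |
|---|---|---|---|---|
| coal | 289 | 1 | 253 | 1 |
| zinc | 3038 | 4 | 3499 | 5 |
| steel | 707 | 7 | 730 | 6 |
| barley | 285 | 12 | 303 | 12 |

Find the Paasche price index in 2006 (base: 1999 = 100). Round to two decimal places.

111.33

Paasche price index uses current-period quantities as weights.
ΣP(2006)·Q(2006) = 253×1 + 3499×5 + 730×6 + 303×12 = 253 + 17495 + 4380 + 3636 = 25764
ΣP(1999)·Q(2006) = 289×1 + 3038×5 + 707×6 + 285×12 = 289 + 15190 + 4242 + 3420 = 23141
Index = 25764 / 23141 × 100 = 111.3349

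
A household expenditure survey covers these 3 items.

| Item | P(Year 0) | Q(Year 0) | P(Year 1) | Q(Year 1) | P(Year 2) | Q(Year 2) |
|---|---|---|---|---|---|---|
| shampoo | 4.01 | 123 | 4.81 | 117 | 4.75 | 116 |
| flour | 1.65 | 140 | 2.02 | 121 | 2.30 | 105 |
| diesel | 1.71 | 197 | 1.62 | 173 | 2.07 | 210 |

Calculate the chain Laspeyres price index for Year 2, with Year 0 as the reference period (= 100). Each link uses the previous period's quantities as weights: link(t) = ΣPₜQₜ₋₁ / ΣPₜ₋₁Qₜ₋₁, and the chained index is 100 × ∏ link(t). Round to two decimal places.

123.32

Link Year 0→Year 1:
ΣP(Year 1)Q(Year 0) = 4.81×123 + 2.02×140 + 1.62×197 = 591.63 + 282.8 + 319.14 = 1193.57
ΣP(Year 0)Q(Year 0) = 4.01×123 + 1.65×140 + 1.71×197 = 493.23 + 231 + 336.87 = 1061.1
link = 1193.57/1061.1 = 1.124842
Link Year 1→Year 2:
ΣP(Year 2)Q(Year 1) = 4.75×117 + 2.30×121 + 2.07×173 = 555.75 + 278.3 + 358.11 = 1192.16
ΣP(Year 1)Q(Year 1) = 4.81×117 + 2.02×121 + 1.62×173 = 562.77 + 244.42 + 280.26 = 1087.45
link = 1192.16/1087.45 = 1.096289
Chained index = 100 × 1.124842 × 1.096289 = 123.3153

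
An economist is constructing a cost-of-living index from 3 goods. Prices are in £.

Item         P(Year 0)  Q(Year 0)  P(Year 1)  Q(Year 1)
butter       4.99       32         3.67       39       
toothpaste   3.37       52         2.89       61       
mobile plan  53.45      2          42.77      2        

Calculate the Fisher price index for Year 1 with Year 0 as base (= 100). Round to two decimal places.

79.91

Laspeyres component (base-period weights):
ΣP(Year 1)Q(Year 0) = 3.67×32 + 2.89×52 + 42.77×2 = 117.44 + 150.28 + 85.54 = 353.26
ΣP(Year 0)Q(Year 0) = 4.99×32 + 3.37×52 + 53.45×2 = 159.68 + 175.24 + 106.9 = 441.82
L = 353.26 / 441.82 × 100 = 79.9556
Paasche component (current-period weights):
ΣP(Year 1)Q(Year 1) = 3.67×39 + 2.89×61 + 42.77×2 = 143.13 + 176.29 + 85.54 = 404.96
ΣP(Year 0)Q(Year 1) = 4.99×39 + 3.37×61 + 53.45×2 = 194.61 + 205.57 + 106.9 = 507.08
P = 404.96 / 507.08 × 100 = 79.8612
Fisher = √(L × P) = √(79.9556 × 79.8612) = 79.9084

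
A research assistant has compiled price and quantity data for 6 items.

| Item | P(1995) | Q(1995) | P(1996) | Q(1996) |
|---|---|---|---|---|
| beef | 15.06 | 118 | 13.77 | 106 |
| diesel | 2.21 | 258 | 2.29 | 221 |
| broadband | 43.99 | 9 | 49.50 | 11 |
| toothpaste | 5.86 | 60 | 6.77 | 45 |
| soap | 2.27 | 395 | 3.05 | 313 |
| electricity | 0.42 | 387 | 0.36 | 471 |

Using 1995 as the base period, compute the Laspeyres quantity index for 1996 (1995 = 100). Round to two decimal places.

Laspeyres quantity index uses base-period prices as weights.
ΣP(1995)·Q(1996) = 15.06×106 + 2.21×221 + 43.99×11 + 5.86×45 + 2.27×313 + 0.42×471 = 1596.36 + 488.41 + 483.89 + 263.7 + 710.51 + 197.82 = 3740.69
ΣP(1995)·Q(1995) = 15.06×118 + 2.21×258 + 43.99×9 + 5.86×60 + 2.27×395 + 0.42×387 = 1777.08 + 570.18 + 395.91 + 351.6 + 896.65 + 162.54 = 4153.96
Index = 3740.69 / 4153.96 × 100 = 90.0512

90.05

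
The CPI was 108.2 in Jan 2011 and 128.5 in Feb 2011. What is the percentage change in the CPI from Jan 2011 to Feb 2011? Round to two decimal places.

Change = (128.5 − 108.2) / 108.2 × 100
       = 20.3 / 108.2 × 100 = 18.7616%

18.76%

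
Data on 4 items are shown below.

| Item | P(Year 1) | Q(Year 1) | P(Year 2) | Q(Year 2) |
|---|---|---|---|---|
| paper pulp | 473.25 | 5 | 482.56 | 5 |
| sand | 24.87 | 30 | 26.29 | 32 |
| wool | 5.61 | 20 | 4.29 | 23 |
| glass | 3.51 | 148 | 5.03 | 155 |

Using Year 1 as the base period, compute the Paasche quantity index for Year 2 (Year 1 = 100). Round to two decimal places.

102.50

Paasche quantity index uses current-period prices as weights.
ΣP(Year 2)·Q(Year 2) = 482.56×5 + 26.29×32 + 4.29×23 + 5.03×155 = 2412.8 + 841.28 + 98.67 + 779.65 = 4132.4
ΣP(Year 2)·Q(Year 1) = 482.56×5 + 26.29×30 + 4.29×20 + 5.03×148 = 2412.8 + 788.7 + 85.8 + 744.44 = 4031.74
Index = 4132.4 / 4031.74 × 100 = 102.4967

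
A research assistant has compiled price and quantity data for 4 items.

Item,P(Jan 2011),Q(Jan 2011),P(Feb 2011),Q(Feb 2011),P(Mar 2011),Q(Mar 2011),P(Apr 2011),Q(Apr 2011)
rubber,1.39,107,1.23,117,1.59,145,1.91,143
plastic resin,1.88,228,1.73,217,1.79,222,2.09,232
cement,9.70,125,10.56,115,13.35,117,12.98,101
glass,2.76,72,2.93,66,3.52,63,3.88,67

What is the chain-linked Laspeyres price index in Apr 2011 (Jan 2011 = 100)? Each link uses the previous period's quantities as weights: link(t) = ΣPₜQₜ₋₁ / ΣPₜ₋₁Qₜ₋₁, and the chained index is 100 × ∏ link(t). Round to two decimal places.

130.53

Link Jan 2011→Feb 2011:
ΣP(Feb 2011)Q(Jan 2011) = 1.23×107 + 1.73×228 + 10.56×125 + 2.93×72 = 131.61 + 394.44 + 1320 + 210.96 = 2057.01
ΣP(Jan 2011)Q(Jan 2011) = 1.39×107 + 1.88×228 + 9.70×125 + 2.76×72 = 148.73 + 428.64 + 1212.5 + 198.72 = 1988.59
link = 2057.01/1988.59 = 1.034406
Link Feb 2011→Mar 2011:
ΣP(Mar 2011)Q(Feb 2011) = 1.59×117 + 1.79×217 + 13.35×115 + 3.52×66 = 186.03 + 388.43 + 1535.25 + 232.32 = 2342.03
ΣP(Feb 2011)Q(Feb 2011) = 1.23×117 + 1.73×217 + 10.56×115 + 2.93×66 = 143.91 + 375.41 + 1214.4 + 193.38 = 1927.1
link = 2342.03/1927.1 = 1.215313
Link Mar 2011→Apr 2011:
ΣP(Apr 2011)Q(Mar 2011) = 1.91×145 + 2.09×222 + 12.98×117 + 3.88×63 = 276.95 + 463.98 + 1518.66 + 244.44 = 2504.03
ΣP(Mar 2011)Q(Mar 2011) = 1.59×145 + 1.79×222 + 13.35×117 + 3.52×63 = 230.55 + 397.38 + 1561.95 + 221.76 = 2411.64
link = 2504.03/2411.64 = 1.038310
Chained index = 100 × 1.034406 × 1.215313 × 1.038310 = 130.5288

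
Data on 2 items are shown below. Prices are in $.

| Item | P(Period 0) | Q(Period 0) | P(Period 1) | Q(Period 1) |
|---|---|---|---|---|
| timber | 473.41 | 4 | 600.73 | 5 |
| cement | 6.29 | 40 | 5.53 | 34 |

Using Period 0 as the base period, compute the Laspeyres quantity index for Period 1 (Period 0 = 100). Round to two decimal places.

Laspeyres quantity index uses base-period prices as weights.
ΣP(Period 0)·Q(Period 1) = 473.41×5 + 6.29×34 = 2367.05 + 213.86 = 2580.91
ΣP(Period 0)·Q(Period 0) = 473.41×4 + 6.29×40 = 1893.64 + 251.6 = 2145.24
Index = 2580.91 / 2145.24 × 100 = 120.3087

120.31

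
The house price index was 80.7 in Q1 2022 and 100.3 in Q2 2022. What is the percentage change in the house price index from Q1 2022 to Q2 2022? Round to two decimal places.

24.29%

Change = (100.3 − 80.7) / 80.7 × 100
       = 19.6 / 80.7 × 100 = 24.2875%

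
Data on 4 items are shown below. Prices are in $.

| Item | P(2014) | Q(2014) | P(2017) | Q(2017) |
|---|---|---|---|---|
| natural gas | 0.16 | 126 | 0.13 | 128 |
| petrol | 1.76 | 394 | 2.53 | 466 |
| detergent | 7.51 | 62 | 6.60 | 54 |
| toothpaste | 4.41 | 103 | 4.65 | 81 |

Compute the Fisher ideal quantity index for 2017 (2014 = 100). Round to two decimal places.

Laspeyres component (base-period weights):
ΣP(2014)Q(2017) = 0.16×128 + 1.76×466 + 7.51×54 + 4.41×81 = 20.48 + 820.16 + 405.54 + 357.21 = 1603.39
ΣP(2014)Q(2014) = 0.16×126 + 1.76×394 + 7.51×62 + 4.41×103 = 20.16 + 693.44 + 465.62 + 454.23 = 1633.45
L = 1603.39 / 1633.45 × 100 = 98.1597
Paasche component (current-period weights):
ΣP(2017)Q(2017) = 0.13×128 + 2.53×466 + 6.60×54 + 4.65×81 = 16.64 + 1178.98 + 356.4 + 376.65 = 1928.67
ΣP(2017)Q(2014) = 0.13×126 + 2.53×394 + 6.60×62 + 4.65×103 = 16.38 + 996.82 + 409.2 + 478.95 = 1901.35
P = 1928.67 / 1901.35 × 100 = 101.4369
Fisher = √(L × P) = √(98.1597 × 101.4369) = 99.7848

99.78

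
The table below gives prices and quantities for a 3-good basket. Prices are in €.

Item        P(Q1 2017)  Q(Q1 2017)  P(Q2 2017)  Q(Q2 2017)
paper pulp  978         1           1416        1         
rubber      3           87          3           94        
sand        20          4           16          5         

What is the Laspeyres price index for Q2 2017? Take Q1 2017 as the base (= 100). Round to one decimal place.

Laspeyres price index uses base-period quantities as weights.
ΣP(Q2 2017)·Q(Q1 2017) = 1416×1 + 3×87 + 16×4 = 1416 + 261 + 64 = 1741
ΣP(Q1 2017)·Q(Q1 2017) = 978×1 + 3×87 + 20×4 = 978 + 261 + 80 = 1319
Index = 1741 / 1319 × 100 = 131.9939

132.0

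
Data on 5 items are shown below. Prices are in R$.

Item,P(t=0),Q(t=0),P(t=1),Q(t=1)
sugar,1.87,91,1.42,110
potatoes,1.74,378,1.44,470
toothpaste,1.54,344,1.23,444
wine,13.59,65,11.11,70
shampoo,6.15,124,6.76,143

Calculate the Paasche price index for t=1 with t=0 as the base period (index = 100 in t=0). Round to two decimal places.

88.28

Paasche price index uses current-period quantities as weights.
ΣP(t=1)·Q(t=1) = 1.42×110 + 1.44×470 + 1.23×444 + 11.11×70 + 6.76×143 = 156.2 + 676.8 + 546.12 + 777.7 + 966.68 = 3123.5
ΣP(t=0)·Q(t=1) = 1.87×110 + 1.74×470 + 1.54×444 + 13.59×70 + 6.15×143 = 205.7 + 817.8 + 683.76 + 951.3 + 879.45 = 3538.01
Index = 3123.5 / 3538.01 × 100 = 88.2841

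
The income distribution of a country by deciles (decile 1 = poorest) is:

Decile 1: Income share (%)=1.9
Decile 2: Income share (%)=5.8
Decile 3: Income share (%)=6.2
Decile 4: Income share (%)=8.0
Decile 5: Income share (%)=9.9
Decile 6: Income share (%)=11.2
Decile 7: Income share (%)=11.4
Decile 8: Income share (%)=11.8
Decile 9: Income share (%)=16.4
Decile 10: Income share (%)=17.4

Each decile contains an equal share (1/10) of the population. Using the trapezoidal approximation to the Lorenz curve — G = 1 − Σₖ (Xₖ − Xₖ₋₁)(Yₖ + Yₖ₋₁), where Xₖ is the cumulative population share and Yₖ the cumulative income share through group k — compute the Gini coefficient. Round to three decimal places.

Cumulative income shares Yₖ: 0.0190, 0.0770, 0.1390, 0.2190, 0.3180, 0.4300, 0.5440, 0.6620, 0.8260, 1.0000
Σ (Xₖ−Xₖ₋₁)(Yₖ+Yₖ₋₁) = (1/10)(0.0190+0.0000) + (1/10)(0.0770+0.0190) + (1/10)(0.1390+0.0770) + (1/10)(0.2190+0.1390) + (1/10)(0.3180+0.2190) + (1/10)(0.4300+0.3180) + (1/10)(0.5440+0.4300) + (1/10)(0.6620+0.5440) + (1/10)(0.8260+0.6620) + (1/10)(1.0000+0.8260)
  = 0.0019 + 0.0096 + 0.0216 + 0.0358 + 0.0537 + 0.0748 + 0.0974 + 0.1206 + 0.1488 + 0.1826 = 0.7468
G = 1 − 0.7468 = 0.2532

0.253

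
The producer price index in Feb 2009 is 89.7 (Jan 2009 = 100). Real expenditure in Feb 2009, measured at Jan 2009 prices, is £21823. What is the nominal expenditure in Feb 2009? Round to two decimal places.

Nominal = Real × (Index/100) = 21823 × (89.7/100)
        = 21823 × 0.897 = 19575.2310

19575.23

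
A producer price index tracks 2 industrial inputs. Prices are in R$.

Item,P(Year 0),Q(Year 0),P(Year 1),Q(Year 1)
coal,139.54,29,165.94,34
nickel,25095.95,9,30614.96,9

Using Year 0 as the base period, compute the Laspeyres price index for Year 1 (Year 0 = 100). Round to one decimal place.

Laspeyres price index uses base-period quantities as weights.
ΣP(Year 1)·Q(Year 0) = 165.94×29 + 30614.96×9 = 4812.26 + 275534.64 = 280346.9
ΣP(Year 0)·Q(Year 0) = 139.54×29 + 25095.95×9 = 4046.66 + 225863.55 = 229910.21
Index = 280346.9 / 229910.21 × 100 = 121.9376

121.9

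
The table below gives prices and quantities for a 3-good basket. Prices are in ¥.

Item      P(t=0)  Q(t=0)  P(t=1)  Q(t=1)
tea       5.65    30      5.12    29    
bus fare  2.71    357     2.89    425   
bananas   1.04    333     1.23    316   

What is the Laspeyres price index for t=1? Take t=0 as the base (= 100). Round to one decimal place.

107.5

Laspeyres price index uses base-period quantities as weights.
ΣP(t=1)·Q(t=0) = 5.12×30 + 2.89×357 + 1.23×333 = 153.6 + 1031.73 + 409.59 = 1594.92
ΣP(t=0)·Q(t=0) = 5.65×30 + 2.71×357 + 1.04×333 = 169.5 + 967.47 + 346.32 = 1483.29
Index = 1594.92 / 1483.29 × 100 = 107.5258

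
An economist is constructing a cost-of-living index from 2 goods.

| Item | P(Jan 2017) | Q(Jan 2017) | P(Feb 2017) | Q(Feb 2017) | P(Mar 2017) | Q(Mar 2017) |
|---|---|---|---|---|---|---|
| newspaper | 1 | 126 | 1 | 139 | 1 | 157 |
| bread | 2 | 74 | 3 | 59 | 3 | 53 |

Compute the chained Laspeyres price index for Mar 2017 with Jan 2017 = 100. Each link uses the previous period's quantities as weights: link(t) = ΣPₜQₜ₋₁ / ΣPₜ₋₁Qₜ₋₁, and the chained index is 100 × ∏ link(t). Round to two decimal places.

Link Jan 2017→Feb 2017:
ΣP(Feb 2017)Q(Jan 2017) = 1×126 + 3×74 = 126 + 222 = 348
ΣP(Jan 2017)Q(Jan 2017) = 1×126 + 2×74 = 126 + 148 = 274
link = 348/274 = 1.270073
Link Feb 2017→Mar 2017:
ΣP(Mar 2017)Q(Feb 2017) = 1×139 + 3×59 = 139 + 177 = 316
ΣP(Feb 2017)Q(Feb 2017) = 1×139 + 3×59 = 139 + 177 = 316
link = 316/316 = 1.000000
Chained index = 100 × 1.270073 × 1.000000 = 127.0073

127.01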